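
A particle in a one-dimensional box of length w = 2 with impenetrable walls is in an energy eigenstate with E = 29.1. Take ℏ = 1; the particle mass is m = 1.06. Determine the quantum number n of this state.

From E_n = n²π²ℏ²/(2mw²) invert to n = √(2mw²E)/(πℏ).
n = (2/π) × √(2 × 1.06 × 29.1) = 5.000 → n = 5.

n = 5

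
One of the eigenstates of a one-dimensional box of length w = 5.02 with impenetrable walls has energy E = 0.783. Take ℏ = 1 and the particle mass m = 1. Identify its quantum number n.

From E_n = n²π²ℏ²/(2mw²) invert to n = √(2mw²E)/(πℏ).
n = (5.02/π) × √(2 × 1 × 0.783) = 2.000 → n = 2.

n = 2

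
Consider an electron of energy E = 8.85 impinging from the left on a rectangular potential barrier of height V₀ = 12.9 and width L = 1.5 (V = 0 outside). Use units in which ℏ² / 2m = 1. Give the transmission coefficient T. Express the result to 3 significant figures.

Since E < V₀ the interior solution is evanescent with decay constant κ = √(2m(V₀ − E))/ℏ = 2.012.
κL = 3.019, sinh(κL) = 10.21.
Matching ψ, ψ′ at both faces gives T = [1 + V₀² sinh²(κL) / (4E(V₀ − E))]⁻¹ = 1/121.9 = 0.00820.

T = 0.00820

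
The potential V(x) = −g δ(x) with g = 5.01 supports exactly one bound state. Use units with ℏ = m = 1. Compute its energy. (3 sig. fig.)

For x ≠ 0 the bound state is ψ ∝ e^{−κ|x|}; integrating the TISE across the delta gives the cusp condition 2κ = 2mg/ℏ², so κ = 5.010.
Then E = −ℏ²κ²/(2m) = −mg²/(2ℏ²) = -12.55.

E = -12.6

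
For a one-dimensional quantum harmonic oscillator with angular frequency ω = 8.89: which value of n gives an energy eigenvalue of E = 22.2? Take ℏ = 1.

E_n = ℏω(n + ½) ⇒ n = E/(ℏω) − ½ = 22.2/8.89 − 0.5 = 1.997 → n = 2.

n = 2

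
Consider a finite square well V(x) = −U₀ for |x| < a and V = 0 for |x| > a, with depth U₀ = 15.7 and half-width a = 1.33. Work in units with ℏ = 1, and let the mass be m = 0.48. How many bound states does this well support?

N = 4

The dimensionless depth is z₀ = a√(2mU₀)/ℏ = 1.33 × √(15.07) = 5.163.
A new bound state (alternating even/odd) appears each time z₀ passes a multiple of π/2, so N = ⌊2z₀/π⌋ + 1 = ⌊3.287⌋ + 1 = 4.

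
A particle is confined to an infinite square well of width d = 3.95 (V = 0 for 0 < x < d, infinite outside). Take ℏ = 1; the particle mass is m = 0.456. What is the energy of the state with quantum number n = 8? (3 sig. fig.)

E = 44.4

The infinite-well eigenfunctions ψ_n = √(2/d) sin(nπx/d) vanish at both walls, giving E_n = n²π²ℏ²/(2md²).
E_8 = 8² × π² / (2 × 0.456 × 3.95²) = 44.39.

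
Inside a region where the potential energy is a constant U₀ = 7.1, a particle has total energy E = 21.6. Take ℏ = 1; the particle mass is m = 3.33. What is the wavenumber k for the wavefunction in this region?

k = 9.83

With E > U₀ the solution is oscillatory, ψ ∝ e^{±ikx} with k = √(2m(E − U₀))/ℏ.
k = √(2 × 3.33 × 14.5) = 9.827.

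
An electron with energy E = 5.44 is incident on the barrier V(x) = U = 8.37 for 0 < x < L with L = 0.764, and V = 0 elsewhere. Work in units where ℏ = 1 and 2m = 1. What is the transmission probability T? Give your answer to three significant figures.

T = 0.237

Since E < U the interior solution is evanescent with decay constant κ = √(2m(U − E))/ℏ = 1.712.
κL = 1.308, sinh(κL) = 1.714.
The exact tunnelling result is T⁻¹ = 1 + U² sinh²(κL) / [4E(U − E)] = 4.227, so T = 0.237.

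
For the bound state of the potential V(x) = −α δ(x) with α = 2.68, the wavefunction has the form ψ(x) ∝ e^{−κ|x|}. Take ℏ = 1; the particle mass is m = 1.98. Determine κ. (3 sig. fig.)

κ = 5.31

Integrate −(ℏ²/2m)ψ'' − αδ(x)ψ = Eψ from −ε to +ε: the ψ'' term gives ψ'(0⁺) − ψ'(0⁻) and the δ term gives −(2mα/ℏ²)ψ(0).
With ψ ∝ e^{−κ|x|} this yields −2κ = −2mα/ℏ², so κ = mα/ℏ² = 5.306.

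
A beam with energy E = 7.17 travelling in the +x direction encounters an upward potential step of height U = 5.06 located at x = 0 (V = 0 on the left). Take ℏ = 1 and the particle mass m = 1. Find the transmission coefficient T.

On each side the TISE gives plane waves with k = √(2m(E − V))/ℏ: k₁ = √(2·1·7.17) = 3.787, k₂ = √(2·1·2.11) = 2.054.
Continuity of ψ and ψ′ at the step yields the reflection amplitude r = (k₁ − k₂)/(k₁ + k₂) = 0.2966; thus R = |r|² = 0.08798, T = 0.9120.

T = 0.912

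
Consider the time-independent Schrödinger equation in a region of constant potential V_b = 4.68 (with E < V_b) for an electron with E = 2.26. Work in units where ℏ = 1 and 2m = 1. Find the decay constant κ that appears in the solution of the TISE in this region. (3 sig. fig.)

Since E < V_b the TISE in this region is ψ'' = κ²ψ with κ = √(2m(V_b − E))/ℏ.
κ = √(2 × 0.5 × 2.42) = 1.556.

κ = 1.56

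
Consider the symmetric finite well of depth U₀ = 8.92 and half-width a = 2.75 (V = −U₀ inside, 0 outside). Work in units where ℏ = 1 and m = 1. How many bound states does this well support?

N = 8

Define the well-strength parameter z₀ = (a/ℏ)√(2mU₀) = 2.75 × √(2·1·8.92) = 11.62.
A new bound state (alternating even/odd) appears each time z₀ passes a multiple of π/2, so N = ⌊2z₀/π⌋ + 1 = ⌊7.395⌋ + 1 = 8.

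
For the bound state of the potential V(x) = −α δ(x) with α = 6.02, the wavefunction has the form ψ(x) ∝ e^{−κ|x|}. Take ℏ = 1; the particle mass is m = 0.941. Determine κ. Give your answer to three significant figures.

κ = 5.66

Integrating the TISE across x = 0 gives the cusp condition ψ'(0⁺) − ψ'(0⁻) = −(2mα/ℏ²)ψ(0).
With ψ ∝ e^{−κ|x|} this yields −2κ = −2mα/ℏ², so κ = mα/ℏ² = 5.665.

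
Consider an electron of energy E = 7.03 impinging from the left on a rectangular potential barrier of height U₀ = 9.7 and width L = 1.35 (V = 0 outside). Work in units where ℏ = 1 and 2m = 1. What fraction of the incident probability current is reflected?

R = 0.962

E < U₀: inside the barrier ψ ∝ e^{±κx} with κ = √(2m(U₀ − E))/ℏ = 1.634.
κL = 2.206, sinh(κL) = 4.484.
Matching ψ, ψ′ at both faces gives T = [1 + U₀² sinh²(κL) / (4E(U₀ − E))]⁻¹ = 1/26.20 = 0.0382.
R = 1 − T = 0.962.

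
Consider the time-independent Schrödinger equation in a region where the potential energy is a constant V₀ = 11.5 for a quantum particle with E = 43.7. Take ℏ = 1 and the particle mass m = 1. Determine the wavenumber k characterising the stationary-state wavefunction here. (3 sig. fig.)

With E > V₀ the solution is oscillatory, ψ ∝ e^{±ikx} with k = √(2m(E − V₀))/ℏ.
k = √(2 × 1 × 32.2) = 8.025.

k = 8.02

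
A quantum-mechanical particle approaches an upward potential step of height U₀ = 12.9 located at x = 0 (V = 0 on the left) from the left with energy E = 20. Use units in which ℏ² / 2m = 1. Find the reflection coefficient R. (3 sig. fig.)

The wavenumbers are k₁ = √(2mE)/ℏ = 4.472 on the left and k₂ = √(2m(E − U₀))/ℏ = 2.665 on the right.
Matching ψ and ψ′ at x = 0 gives r = (k₁ − k₂)/(k₁ + k₂), so R = r² = 0.06415 and T = 1 − R = 0.9359.

R = 0.0641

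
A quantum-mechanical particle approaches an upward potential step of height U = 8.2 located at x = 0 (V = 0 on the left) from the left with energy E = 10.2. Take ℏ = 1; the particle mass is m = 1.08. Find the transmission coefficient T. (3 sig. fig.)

On each side the TISE gives plane waves with k = √(2m(E − V))/ℏ: k₁ = √(2·1.08·10.2) = 4.694, k₂ = √(2·1.08·2) = 2.078.
Matching ψ and ψ′ at x = 0 gives r = (k₁ − k₂)/(k₁ + k₂), so R = r² = 0.1491 and T = 1 − R = 0.8509.

T = 0.851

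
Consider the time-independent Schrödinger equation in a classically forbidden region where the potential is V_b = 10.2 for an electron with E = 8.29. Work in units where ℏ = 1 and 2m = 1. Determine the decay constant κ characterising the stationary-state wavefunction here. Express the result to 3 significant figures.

Since E < V_b the TISE in this region is ψ'' = κ²ψ with κ = √(2m(V_b − E))/ℏ.
κ = √(2 × 0.5 × 1.91) = 1.382.

κ = 1.38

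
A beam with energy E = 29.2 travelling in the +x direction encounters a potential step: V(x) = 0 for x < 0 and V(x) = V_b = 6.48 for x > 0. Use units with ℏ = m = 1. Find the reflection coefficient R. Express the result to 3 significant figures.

The wavenumbers are k₁ = √(2mE)/ℏ = 7.642 on the left and k₂ = √(2m(E − V_b))/ℏ = 6.741 on the right.
Continuity of ψ and ψ′ at the step yields the reflection amplitude r = (k₁ − k₂)/(k₁ + k₂) = 0.06265; thus R = |r|² = 0.003925, T = 0.9961.

R = 0.00392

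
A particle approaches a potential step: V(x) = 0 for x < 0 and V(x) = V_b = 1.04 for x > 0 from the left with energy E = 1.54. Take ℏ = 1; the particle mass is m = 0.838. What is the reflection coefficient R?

On each side the TISE gives plane waves with k = √(2m(E − V))/ℏ: k₁ = √(2·0.838·1.54) = 1.607, k₂ = √(2·0.838·0.5) = 0.9154.
Matching ψ and ψ′ at x = 0 gives r = (k₁ − k₂)/(k₁ + k₂), so R = r² = 0.07510 and T = 1 − R = 0.9249.

R = 0.0751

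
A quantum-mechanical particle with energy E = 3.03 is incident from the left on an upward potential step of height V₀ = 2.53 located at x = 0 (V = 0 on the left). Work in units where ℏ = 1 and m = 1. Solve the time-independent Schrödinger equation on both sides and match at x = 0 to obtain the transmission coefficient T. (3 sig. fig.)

The wavenumbers are k₁ = √(2mE)/ℏ = 2.462 on the left and k₂ = √(2m(E − V₀))/ℏ = 1.000 on the right.
Continuity of ψ and ψ′ at the step yields the reflection amplitude r = (k₁ − k₂)/(k₁ + k₂) = 0.4223; thus R = |r|² = 0.1783, T = 0.8217.

T = 0.822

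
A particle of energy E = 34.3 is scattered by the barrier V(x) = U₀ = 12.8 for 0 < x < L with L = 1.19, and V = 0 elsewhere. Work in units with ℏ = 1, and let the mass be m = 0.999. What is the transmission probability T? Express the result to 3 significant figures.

T = 0.948

E > U₀: inside the barrier k₂ = √(2m(E − U₀))/ℏ = 6.554, k₂L = 7.799.
T = [1 + U₀² sin²(k₂L) / (4E(E − U₀))]⁻¹ = 1/1.055 = 0.948.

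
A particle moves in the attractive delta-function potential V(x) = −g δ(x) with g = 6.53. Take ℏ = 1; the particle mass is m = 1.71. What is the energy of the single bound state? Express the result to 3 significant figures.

The bound state is ψ(x) = √κ e^{−κ|x|}. The derivative jump ψ'(0⁺) − ψ'(0⁻) = −(2mg/ℏ²)ψ(0) fixes κ = mg/ℏ² = 11.17.
Then E = −ℏ²κ²/(2m) = −mg²/(2ℏ²) = -36.46.

E = -36.5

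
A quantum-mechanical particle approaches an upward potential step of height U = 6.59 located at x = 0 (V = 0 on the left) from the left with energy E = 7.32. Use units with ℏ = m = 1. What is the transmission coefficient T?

The wavenumbers are k₁ = √(2mE)/ℏ = 3.826 on the left and k₂ = √(2m(E − U))/ℏ = 1.208 on the right.
Matching ψ and ψ′ at x = 0 gives r = (k₁ − k₂)/(k₁ + k₂), so R = r² = 0.2704 and T = 1 − R = 0.7296.

T = 0.730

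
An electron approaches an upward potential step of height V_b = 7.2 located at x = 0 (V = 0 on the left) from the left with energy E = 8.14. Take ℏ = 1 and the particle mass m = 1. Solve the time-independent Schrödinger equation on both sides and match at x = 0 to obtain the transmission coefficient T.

T = 0.757

The wavenumbers are k₁ = √(2mE)/ℏ = 4.035 on the left and k₂ = √(2m(E − V_b))/ℏ = 1.371 on the right.
Continuity of ψ and ψ′ at the step yields the reflection amplitude r = (k₁ − k₂)/(k₁ + k₂) = 0.4927; thus R = |r|² = 0.2428, T = 0.7572.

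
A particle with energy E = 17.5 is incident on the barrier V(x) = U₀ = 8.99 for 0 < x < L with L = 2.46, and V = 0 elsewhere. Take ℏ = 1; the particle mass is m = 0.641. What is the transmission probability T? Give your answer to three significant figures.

T = 0.888

Above the barrier the interior wavenumber is k₂ = √(2m(E − U₀))/ℏ = 3.303, giving phase k₂L = 8.125.
Matching at both interfaces gives T⁻¹ = 1 + U₀² sin²(k₂L) / [4E(E − U₀)] = 1.126, hence T = 0.888.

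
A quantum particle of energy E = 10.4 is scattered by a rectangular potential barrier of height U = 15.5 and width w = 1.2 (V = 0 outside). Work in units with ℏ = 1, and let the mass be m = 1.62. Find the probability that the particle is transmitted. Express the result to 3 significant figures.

E < U: inside the barrier ψ ∝ e^{±κx} with κ = √(2m(U − E))/ℏ = 4.065.
κw = 4.878, sinh(κw) = 65.68.
Matching ψ, ψ′ at both faces gives T = [1 + U² sinh²(κw) / (4E(U − E))]⁻¹ = 1/4886 = 0.000205.

T = 0.000205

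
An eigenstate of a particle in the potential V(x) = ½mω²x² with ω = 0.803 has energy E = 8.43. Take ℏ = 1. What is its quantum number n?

n = 10

E_n = ℏω(n + ½) ⇒ n = E/(ℏω) − ½ = 8.43/0.803 − 0.5 = 9.998 → n = 10.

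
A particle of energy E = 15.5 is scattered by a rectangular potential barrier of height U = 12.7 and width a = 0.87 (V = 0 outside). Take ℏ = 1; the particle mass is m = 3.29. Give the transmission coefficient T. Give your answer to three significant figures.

T = 0.775

E > U: inside the barrier k₂ = √(2m(E − U))/ℏ = 4.292, k₂a = 3.734.
Matching at both interfaces gives T⁻¹ = 1 + U² sin²(k₂a) / [4E(E − U)] = 1.290, hence T = 0.775.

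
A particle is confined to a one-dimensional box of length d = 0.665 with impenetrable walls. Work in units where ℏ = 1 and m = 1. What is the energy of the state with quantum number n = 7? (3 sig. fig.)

The infinite-well eigenfunctions ψ_n = √(2/d) sin(nπx/d) vanish at both walls, giving E_n = n²π²ℏ²/(2md²).
E_7 = 7² × π² / (2 × 1 × 0.665²) = 546.8.

E = 547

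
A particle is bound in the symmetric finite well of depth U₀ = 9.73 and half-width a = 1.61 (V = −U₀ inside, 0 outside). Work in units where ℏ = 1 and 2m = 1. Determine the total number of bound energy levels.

N = 4

The dimensionless depth is z₀ = a√(2mU₀)/ℏ = 1.61 × √(9.730) = 5.022.
A new bound state (alternating even/odd) appears each time z₀ passes a multiple of π/2, so N = ⌊2z₀/π⌋ + 1 = ⌊3.197⌋ + 1 = 4.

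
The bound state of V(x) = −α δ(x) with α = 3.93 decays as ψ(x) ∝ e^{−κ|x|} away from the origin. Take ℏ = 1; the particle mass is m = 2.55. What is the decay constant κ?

Integrate −(ℏ²/2m)ψ'' − αδ(x)ψ = Eψ from −ε to +ε: the ψ'' term gives ψ'(0⁺) − ψ'(0⁻) and the δ term gives −(2mα/ℏ²)ψ(0).
With ψ ∝ e^{−κ|x|} this yields −2κ = −2mα/ℏ², so κ = mα/ℏ² = 10.02.

κ = 10.0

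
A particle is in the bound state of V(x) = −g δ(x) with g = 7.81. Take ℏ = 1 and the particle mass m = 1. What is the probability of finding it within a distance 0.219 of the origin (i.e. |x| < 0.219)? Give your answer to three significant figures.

P = 0.967

The normalised bound state is ψ = √κ e^{−κ|x|} with κ = mg/ℏ² = 7.810.
P(|x| < d) = ∫_{−d}^{d} κ e^{−2κ|x|} dx = 1 − e^{−2κd} = 1 − e^{−3.421} = 0.9673.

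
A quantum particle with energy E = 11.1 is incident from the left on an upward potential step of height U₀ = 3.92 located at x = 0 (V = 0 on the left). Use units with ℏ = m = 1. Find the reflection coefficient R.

On each side the TISE gives plane waves with k = √(2m(E − V))/ℏ: k₁ = √(2·1·11.1) = 4.712, k₂ = √(2·1·7.18) = 3.789.
Continuity of ψ and ψ′ at the step yields the reflection amplitude r = (k₁ − k₂)/(k₁ + k₂) = 0.1085; thus R = |r|² = 0.01177, T = 0.9882.

R = 0.0118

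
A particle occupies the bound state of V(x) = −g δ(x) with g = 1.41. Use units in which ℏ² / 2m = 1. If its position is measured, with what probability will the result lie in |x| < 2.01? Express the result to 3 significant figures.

The normalised bound state is ψ = √κ e^{−κ|x|} with κ = mg/ℏ² = 0.7050.
P(|x| < d) = ∫_{−d}^{d} κ e^{−2κ|x|} dx = 1 − e^{−2κd} = 1 − e^{−2.834} = 0.9412.

P = 0.941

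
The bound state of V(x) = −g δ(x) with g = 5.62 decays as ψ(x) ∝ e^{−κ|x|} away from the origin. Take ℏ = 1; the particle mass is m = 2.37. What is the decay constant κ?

Integrating the TISE across x = 0 gives the cusp condition ψ'(0⁺) − ψ'(0⁻) = −(2mg/ℏ²)ψ(0).
With ψ ∝ e^{−κ|x|} this yields −2κ = −2mg/ℏ², so κ = mg/ℏ² = 13.32.

κ = 13.3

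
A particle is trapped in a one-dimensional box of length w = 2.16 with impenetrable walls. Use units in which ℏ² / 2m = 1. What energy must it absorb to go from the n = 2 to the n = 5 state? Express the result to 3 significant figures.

E_n = n²π²ℏ²/(2mw²), so ΔE = (5² − 2²) π²ℏ²/(2mw²).
ΔE = 21 × π² / (2 × 0.5 × 2.16²) = 44.42.

ΔE = 44.4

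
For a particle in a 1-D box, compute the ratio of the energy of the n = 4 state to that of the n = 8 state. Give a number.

0.25

E_n = n²π²ℏ²/(2mL²) so the ratio is n₂²/n₁² = 16/64 = 0.25.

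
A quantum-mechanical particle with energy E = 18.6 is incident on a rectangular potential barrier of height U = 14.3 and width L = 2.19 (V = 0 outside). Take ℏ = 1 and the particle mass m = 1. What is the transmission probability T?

E > U: inside the barrier k₂ = √(2m(E − U))/ℏ = 2.933, k₂L = 6.422.
T = [1 + U² sin²(k₂L) / (4E(E − U))]⁻¹ = 1/1.012 = 0.988.

T = 0.988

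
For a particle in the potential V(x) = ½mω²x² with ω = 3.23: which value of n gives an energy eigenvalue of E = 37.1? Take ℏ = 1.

n = 11

Invert E_n = (n + ½)ℏω: n = E/ℏω − ½ = 10.986, so n = 11.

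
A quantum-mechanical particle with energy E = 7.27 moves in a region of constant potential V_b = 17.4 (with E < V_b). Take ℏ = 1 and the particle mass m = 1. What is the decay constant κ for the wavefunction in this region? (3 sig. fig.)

κ = 4.50

Since E < V_b the TISE in this region is ψ'' = κ²ψ with κ = √(2m(V_b − E))/ℏ.
κ = √(2 × 1 × 10.13) = 4.501.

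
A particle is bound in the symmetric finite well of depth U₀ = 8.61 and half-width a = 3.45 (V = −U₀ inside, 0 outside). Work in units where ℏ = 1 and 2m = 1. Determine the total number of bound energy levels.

N = 7

The dimensionless depth is z₀ = a√(2mU₀)/ℏ = 3.45 × √(8.610) = 10.12.
The even/odd transcendental equations gain one root per π/2 in z₀, giving N = 1 + ⌊2z₀/π⌋ = 1 + ⌊6.445⌋ = 7.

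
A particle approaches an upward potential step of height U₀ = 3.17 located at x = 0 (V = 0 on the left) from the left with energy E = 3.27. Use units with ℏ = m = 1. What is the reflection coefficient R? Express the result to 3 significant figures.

The wavenumbers are k₁ = √(2mE)/ℏ = 2.557 on the left and k₂ = √(2m(E − U₀))/ℏ = 0.4472 on the right.
Continuity of ψ and ψ′ at the step yields the reflection amplitude r = (k₁ − k₂)/(k₁ + k₂) = 0.7023; thus R = |r|² = 0.4932, T = 0.5068.

R = 0.493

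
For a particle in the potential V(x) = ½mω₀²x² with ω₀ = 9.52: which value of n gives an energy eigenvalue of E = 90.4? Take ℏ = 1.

E_n = ℏω₀(n + ½) ⇒ n = E/(ℏω₀) − ½ = 90.4/9.52 − 0.5 = 8.996 → n = 9.

n = 9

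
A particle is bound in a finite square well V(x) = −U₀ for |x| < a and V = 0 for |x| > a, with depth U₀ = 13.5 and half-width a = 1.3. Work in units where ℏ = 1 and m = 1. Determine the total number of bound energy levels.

The dimensionless depth is z₀ = a√(2mU₀)/ℏ = 1.3 × √(27.00) = 6.755.
A new bound state (alternating even/odd) appears each time z₀ passes a multiple of π/2, so N = ⌊2z₀/π⌋ + 1 = ⌊4.300⌋ + 1 = 5.

N = 5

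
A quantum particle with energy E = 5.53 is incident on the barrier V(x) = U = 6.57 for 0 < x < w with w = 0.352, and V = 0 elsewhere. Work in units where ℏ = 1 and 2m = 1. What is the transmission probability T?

T = 0.798

E < U: inside the barrier ψ ∝ e^{±κx} with κ = √(2m(U − E))/ℏ = 1.020.
κw = 0.3590, sinh(κw) = 0.3667.
Matching ψ, ψ′ at both faces gives T = [1 + U² sinh²(κw) / (4E(U − E))]⁻¹ = 1/1.252 = 0.798.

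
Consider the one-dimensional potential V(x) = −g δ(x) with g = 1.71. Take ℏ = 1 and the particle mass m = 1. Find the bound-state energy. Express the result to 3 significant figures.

E = -1.46

For x ≠ 0 the bound state is ψ ∝ e^{−κ|x|}; integrating the TISE across the delta gives the cusp condition 2κ = 2mg/ℏ², so κ = 1.710.
Then E = −ℏ²κ²/(2m) = −mg²/(2ℏ²) = -1.462.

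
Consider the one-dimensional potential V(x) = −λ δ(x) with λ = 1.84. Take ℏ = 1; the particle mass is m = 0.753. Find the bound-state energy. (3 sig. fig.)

The bound state is ψ(x) = √κ e^{−κ|x|}. The derivative jump ψ'(0⁺) − ψ'(0⁻) = −(2mλ/ℏ²)ψ(0) fixes κ = mλ/ℏ² = 1.386.
Then E = −ℏ²κ²/(2m) = −mλ²/(2ℏ²) = -1.275.

E = -1.27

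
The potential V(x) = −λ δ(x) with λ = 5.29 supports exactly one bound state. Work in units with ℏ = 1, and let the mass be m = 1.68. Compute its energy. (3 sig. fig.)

The bound state is ψ(x) = √κ e^{−κ|x|}. The derivative jump ψ'(0⁺) − ψ'(0⁻) = −(2mλ/ℏ²)ψ(0) fixes κ = mλ/ℏ² = 8.887.
Then E = −ℏ²κ²/(2m) = −mλ²/(2ℏ²) = -23.51.

E = -23.5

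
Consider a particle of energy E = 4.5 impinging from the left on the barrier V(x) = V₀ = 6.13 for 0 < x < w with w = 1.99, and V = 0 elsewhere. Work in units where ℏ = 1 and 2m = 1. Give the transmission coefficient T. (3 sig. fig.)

Since E < V₀ the interior solution is evanescent with decay constant κ = √(2m(V₀ − E))/ℏ = 1.277.
κw = 2.541, sinh(κw) = 6.305.
Matching ψ, ψ′ at both faces gives T = [1 + V₀² sinh²(κw) / (4E(V₀ − E))]⁻¹ = 1/51.91 = 0.0193.

T = 0.0193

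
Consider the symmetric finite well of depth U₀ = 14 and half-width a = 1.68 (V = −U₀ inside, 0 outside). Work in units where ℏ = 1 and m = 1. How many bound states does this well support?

Define the well-strength parameter z₀ = (a/ℏ)√(2mU₀) = 1.68 × √(2·1·14) = 8.890.
A new bound state (alternating even/odd) appears each time z₀ passes a multiple of π/2, so N = ⌊2z₀/π⌋ + 1 = ⌊5.659⌋ + 1 = 6.

N = 6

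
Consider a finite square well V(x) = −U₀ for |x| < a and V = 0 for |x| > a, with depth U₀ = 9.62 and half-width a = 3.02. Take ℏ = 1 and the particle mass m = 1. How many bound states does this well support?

N = 9

Define the well-strength parameter z₀ = (a/ℏ)√(2mU₀) = 3.02 × √(2·1·9.62) = 13.25.
A new bound state (alternating even/odd) appears each time z₀ passes a multiple of π/2, so N = ⌊2z₀/π⌋ + 1 = ⌊8.433⌋ + 1 = 9.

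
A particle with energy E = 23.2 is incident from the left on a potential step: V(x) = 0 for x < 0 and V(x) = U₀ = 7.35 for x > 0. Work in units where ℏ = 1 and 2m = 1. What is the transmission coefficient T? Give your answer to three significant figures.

The wavenumbers are k₁ = √(2mE)/ℏ = 4.817 on the left and k₂ = √(2m(E − U₀))/ℏ = 3.981 on the right.
Matching ψ and ψ′ at x = 0 gives r = (k₁ − k₂)/(k₁ + k₂), so R = r² = 0.009017 and T = 1 − R = 0.9910.

T = 0.991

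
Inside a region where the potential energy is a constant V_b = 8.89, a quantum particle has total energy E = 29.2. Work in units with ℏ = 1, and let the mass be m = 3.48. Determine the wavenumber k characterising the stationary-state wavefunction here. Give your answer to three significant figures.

With E > V_b the solution is oscillatory, ψ ∝ e^{±ikx} with k = √(2m(E − V_b))/ℏ.
k = √(2 × 3.48 × 20.31) = 11.89.

k = 11.9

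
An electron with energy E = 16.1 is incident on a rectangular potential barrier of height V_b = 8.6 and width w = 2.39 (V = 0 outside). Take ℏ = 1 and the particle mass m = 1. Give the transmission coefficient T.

T = 0.996

Above the barrier the interior wavenumber is k₂ = √(2m(E − V_b))/ℏ = 3.873, giving phase k₂w = 9.256.
T = [1 + V_b² sin²(k₂w) / (4E(E − V_b))]⁻¹ = 1/1.004 = 0.996.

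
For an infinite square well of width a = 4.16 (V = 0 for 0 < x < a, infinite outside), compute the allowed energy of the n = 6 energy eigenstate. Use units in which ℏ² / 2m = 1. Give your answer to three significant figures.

E = 20.5

Requiring ψ(0) = ψ(a) = 0 quantises k = nπ/a, hence E_n = ℏ²k²/2m = n²π²ℏ²/(2ma²).
E_6 = 6² × π² / (2 × 0.5 × 4.16²) = 20.53.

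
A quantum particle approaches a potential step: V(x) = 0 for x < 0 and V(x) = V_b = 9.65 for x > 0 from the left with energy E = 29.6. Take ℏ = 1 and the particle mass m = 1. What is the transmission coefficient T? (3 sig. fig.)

On each side the TISE gives plane waves with k = √(2m(E − V))/ℏ: k₁ = √(2·1·29.6) = 7.694, k₂ = √(2·1·19.95) = 6.317.
Continuity of ψ and ψ′ at the step yields the reflection amplitude r = (k₁ − k₂)/(k₁ + k₂) = 0.09832; thus R = |r|² = 0.009666, T = 0.9903.

T = 0.990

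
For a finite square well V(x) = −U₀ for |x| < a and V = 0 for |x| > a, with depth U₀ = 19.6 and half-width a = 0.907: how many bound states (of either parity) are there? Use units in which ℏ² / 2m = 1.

N = 3

Define the well-strength parameter z₀ = (a/ℏ)√(2mU₀) = 0.907 × √(2·0.5·19.6) = 4.015.
The even/odd transcendental equations gain one root per π/2 in z₀, giving N = 1 + ⌊2z₀/π⌋ = 1 + ⌊2.556⌋ = 3.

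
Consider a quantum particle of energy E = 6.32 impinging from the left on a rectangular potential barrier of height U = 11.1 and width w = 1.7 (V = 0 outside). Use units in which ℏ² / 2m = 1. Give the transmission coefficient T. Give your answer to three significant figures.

E < U: inside the barrier ψ ∝ e^{±κx} with κ = √(2m(U − E))/ℏ = 2.186.
κw = 3.717, sinh(κw) = 20.55.
The exact tunnelling result is T⁻¹ = 1 + U² sinh²(κw) / [4E(U − E)] = 431.7, so T = 0.00232.

T = 0.00232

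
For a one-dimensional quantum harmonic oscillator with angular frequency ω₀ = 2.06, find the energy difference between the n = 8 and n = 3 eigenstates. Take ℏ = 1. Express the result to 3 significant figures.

E_n = ℏω₀(n + ½), so ΔE = (8 − 3) ℏω₀ = 5 × 2.06 = 10.30.

ΔE = 10.3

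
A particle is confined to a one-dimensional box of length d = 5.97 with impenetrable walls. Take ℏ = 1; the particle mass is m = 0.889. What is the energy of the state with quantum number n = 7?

E = 7.63

The infinite-well eigenfunctions ψ_n = √(2/d) sin(nπx/d) vanish at both walls, giving E_n = n²π²ℏ²/(2md²).
E_7 = 7² × π² / (2 × 0.889 × 5.97²) = 7.632.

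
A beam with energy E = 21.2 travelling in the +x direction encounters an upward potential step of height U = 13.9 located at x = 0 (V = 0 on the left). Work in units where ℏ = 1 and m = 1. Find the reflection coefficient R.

The wavenumbers are k₁ = √(2mE)/ℏ = 6.512 on the left and k₂ = √(2m(E − U))/ℏ = 3.821 on the right.
Continuity of ψ and ψ′ at the step yields the reflection amplitude r = (k₁ − k₂)/(k₁ + k₂) = 0.2604; thus R = |r|² = 0.06781, T = 0.9322.

R = 0.0678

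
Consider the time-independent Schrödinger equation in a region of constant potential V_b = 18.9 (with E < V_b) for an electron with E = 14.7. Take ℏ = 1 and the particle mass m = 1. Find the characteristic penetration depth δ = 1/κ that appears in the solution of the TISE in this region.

δ = 0.345

Since E < V_b the TISE in this region is ψ'' = κ²ψ with κ = √(2m(V_b − E))/ℏ.
κ = √(2 × 1 × 4.2) = 2.898. The penetration depth is δ = 1/κ = 0.345.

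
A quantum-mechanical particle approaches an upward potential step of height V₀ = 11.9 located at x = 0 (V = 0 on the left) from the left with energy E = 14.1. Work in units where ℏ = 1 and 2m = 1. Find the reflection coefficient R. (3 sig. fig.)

The wavenumbers are k₁ = √(2mE)/ℏ = 3.755 on the left and k₂ = √(2m(E − V₀))/ℏ = 1.483 on the right.
Continuity of ψ and ψ′ at the step yields the reflection amplitude r = (k₁ − k₂)/(k₁ + k₂) = 0.4337; thus R = |r|² = 0.1881, T = 0.8119.

R = 0.188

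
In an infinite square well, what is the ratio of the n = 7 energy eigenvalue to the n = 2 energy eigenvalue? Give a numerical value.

Since E_n ∝ n², the ratio is (7/2)² = 12.25.

12.25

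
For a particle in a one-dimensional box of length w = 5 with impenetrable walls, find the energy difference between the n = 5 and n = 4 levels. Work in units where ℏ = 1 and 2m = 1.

E_n = n²π²ℏ²/(2mw²), so ΔE = (5² − 4²) π²ℏ²/(2mw²).
ΔE = 9 × π² / (2 × 0.5 × 5²) = 3.553.

ΔE = 3.55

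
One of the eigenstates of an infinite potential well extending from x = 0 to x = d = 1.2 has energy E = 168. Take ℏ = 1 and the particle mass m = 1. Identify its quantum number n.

n = 7

For an infinite well E_n = n²π²ℏ²/(2md²), so n = (d/πℏ)√(2mE).
n = (1.2/π) × √(2 × 1 × 168) = 7.002 → n = 7.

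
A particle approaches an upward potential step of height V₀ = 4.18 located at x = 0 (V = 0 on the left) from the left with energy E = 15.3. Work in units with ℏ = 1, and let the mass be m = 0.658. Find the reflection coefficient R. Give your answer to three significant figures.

On each side the TISE gives plane waves with k = √(2m(E − V))/ℏ: k₁ = √(2·0.658·15.3) = 4.487, k₂ = √(2·0.658·11.12) = 3.825.
Continuity of ψ and ψ′ at the step yields the reflection amplitude r = (k₁ − k₂)/(k₁ + k₂) = 0.07961; thus R = |r|² = 0.006337, T = 0.9937.

R = 0.00634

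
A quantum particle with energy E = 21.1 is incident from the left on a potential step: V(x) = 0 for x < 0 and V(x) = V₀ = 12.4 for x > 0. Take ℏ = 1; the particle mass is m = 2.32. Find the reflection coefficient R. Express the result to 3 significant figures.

R = 0.0475

The wavenumbers are k₁ = √(2mE)/ℏ = 9.895 on the left and k₂ = √(2m(E − V₀))/ℏ = 6.354 on the right.
Matching ψ and ψ′ at x = 0 gives r = (k₁ − k₂)/(k₁ + k₂), so R = r² = 0.04750 and T = 1 − R = 0.9525.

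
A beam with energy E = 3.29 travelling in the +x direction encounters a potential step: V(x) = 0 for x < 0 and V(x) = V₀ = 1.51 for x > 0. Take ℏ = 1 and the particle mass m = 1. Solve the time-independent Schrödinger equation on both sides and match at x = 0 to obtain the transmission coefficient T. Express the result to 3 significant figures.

The wavenumbers are k₁ = √(2mE)/ℏ = 2.565 on the left and k₂ = √(2m(E − V₀))/ℏ = 1.887 on the right.
Continuity of ψ and ψ′ at the step yields the reflection amplitude r = (k₁ − k₂)/(k₁ + k₂) = 0.1524; thus R = |r|² = 0.02322, T = 0.9768.

T = 0.977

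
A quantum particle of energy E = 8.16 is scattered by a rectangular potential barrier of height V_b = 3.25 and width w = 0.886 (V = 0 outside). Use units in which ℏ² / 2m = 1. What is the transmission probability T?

E > V_b: inside the barrier k₂ = √(2m(E − V_b))/ℏ = 2.216, k₂w = 1.963.
Matching at both interfaces gives T⁻¹ = 1 + V_b² sin²(k₂w) / [4E(E − V_b)] = 1.056, hence T = 0.947.

T = 0.947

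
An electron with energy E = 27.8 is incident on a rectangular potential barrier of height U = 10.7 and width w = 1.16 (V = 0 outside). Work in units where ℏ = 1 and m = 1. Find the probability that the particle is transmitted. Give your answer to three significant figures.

T = 0.986

Above the barrier the interior wavenumber is k₂ = √(2m(E − U))/ℏ = 5.848, giving phase k₂w = 6.784.
Matching at both interfaces gives T⁻¹ = 1 + U² sin²(k₂w) / [4E(E − U)] = 1.014, hence T = 0.986.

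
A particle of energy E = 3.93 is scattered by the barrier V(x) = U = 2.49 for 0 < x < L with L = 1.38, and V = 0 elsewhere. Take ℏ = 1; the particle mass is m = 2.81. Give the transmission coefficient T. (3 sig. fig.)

T = 0.880

Above the barrier the interior wavenumber is k₂ = √(2m(E − U))/ℏ = 2.845, giving phase k₂L = 3.926.
T = [1 + U² sin²(k₂L) / (4E(E − U))]⁻¹ = 1/1.137 = 0.880.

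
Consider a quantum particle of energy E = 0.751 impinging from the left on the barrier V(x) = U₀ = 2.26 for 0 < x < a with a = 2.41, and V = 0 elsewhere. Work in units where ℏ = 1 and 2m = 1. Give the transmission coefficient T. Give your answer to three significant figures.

T = 0.00948

Since E < U₀ the interior solution is evanescent with decay constant κ = √(2m(U₀ − E))/ℏ = 1.228.
κa = 2.960, sinh(κa) = 9.628.
Matching ψ, ψ′ at both faces gives T = [1 + U₀² sinh²(κa) / (4E(U₀ − E))]⁻¹ = 1/105.4 = 0.00948.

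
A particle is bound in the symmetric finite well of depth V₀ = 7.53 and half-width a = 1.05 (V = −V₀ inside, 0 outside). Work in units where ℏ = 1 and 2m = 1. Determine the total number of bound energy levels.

N = 2

The dimensionless depth is z₀ = a√(2mV₀)/ℏ = 1.05 × √(7.530) = 2.881.
A new bound state (alternating even/odd) appears each time z₀ passes a multiple of π/2, so N = ⌊2z₀/π⌋ + 1 = ⌊1.834⌋ + 1 = 2.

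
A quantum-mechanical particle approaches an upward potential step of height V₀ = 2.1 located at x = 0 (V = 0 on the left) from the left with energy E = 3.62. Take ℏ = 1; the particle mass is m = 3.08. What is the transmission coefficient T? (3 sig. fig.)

T = 0.954

The wavenumbers are k₁ = √(2mE)/ℏ = 4.722 on the left and k₂ = √(2m(E − V₀))/ℏ = 3.060 on the right.
Continuity of ψ and ψ′ at the step yields the reflection amplitude r = (k₁ − k₂)/(k₁ + k₂) = 0.2136; thus R = |r|² = 0.04563, T = 0.9544.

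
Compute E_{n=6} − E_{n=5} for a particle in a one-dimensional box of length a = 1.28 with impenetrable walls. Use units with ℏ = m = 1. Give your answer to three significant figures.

ΔE = 33.1

E_n = n²π²ℏ²/(2ma²), so ΔE = (6² − 5²) π²ℏ²/(2ma²).
ΔE = 11 × π² / (2 × 1 × 1.28²) = 33.13.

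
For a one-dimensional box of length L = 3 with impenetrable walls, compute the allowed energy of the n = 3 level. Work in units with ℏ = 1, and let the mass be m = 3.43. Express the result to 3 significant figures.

Requiring ψ(0) = ψ(L) = 0 quantises k = nπ/L, hence E_n = ℏ²k²/2m = n²π²ℏ²/(2mL²).
E_3 = 3² × π² / (2 × 3.43 × 3²) = 1.439.

E = 1.44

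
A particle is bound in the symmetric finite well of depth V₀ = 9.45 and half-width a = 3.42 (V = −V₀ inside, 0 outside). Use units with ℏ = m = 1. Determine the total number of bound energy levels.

Define the well-strength parameter z₀ = (a/ℏ)√(2mV₀) = 3.42 × √(2·1·9.45) = 14.87.
A new bound state (alternating even/odd) appears each time z₀ passes a multiple of π/2, so N = ⌊2z₀/π⌋ + 1 = ⌊9.465⌋ + 1 = 10.

N = 10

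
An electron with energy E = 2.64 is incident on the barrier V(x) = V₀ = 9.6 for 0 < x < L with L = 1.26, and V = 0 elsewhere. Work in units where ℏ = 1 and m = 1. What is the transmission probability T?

T = 0.000263

E < V₀: inside the barrier ψ ∝ e^{±κx} with κ = √(2m(V₀ − E))/ℏ = 3.731.
κL = 4.701, sinh(κL) = 55.02.
The exact tunnelling result is T⁻¹ = 1 + V₀² sinh²(κL) / [4E(V₀ − E)] = 3797, so T = 0.000263.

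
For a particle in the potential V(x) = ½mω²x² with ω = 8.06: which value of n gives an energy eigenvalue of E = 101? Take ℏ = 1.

Invert E_n = (n + ½)ℏω: n = E/ℏω − ½ = 12.031, so n = 12.

n = 12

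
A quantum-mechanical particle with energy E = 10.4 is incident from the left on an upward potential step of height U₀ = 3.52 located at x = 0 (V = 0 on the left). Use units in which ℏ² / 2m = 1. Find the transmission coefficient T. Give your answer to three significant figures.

On each side the TISE gives plane waves with k = √(2m(E − V))/ℏ: k₁ = √(2·½·10.4) = 3.225, k₂ = √(2·½·6.88) = 2.623.
Continuity of ψ and ψ′ at the step yields the reflection amplitude r = (k₁ − k₂)/(k₁ + k₂) = 0.1029; thus R = |r|² = 0.01059, T = 0.9894.

T = 0.989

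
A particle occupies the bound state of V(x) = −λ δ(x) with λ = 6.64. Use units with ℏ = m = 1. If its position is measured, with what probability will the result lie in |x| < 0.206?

P = 0.935

The normalised bound state is ψ = √κ e^{−κ|x|} with κ = mλ/ℏ² = 6.640.
P(|x| < d) = ∫_{−d}^{d} κ e^{−2κ|x|} dx = 1 − e^{−2κd} = 1 − e^{−2.736} = 0.9352.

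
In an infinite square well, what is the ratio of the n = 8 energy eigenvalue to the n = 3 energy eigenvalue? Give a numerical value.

7.11111

Since E_n ∝ n², the ratio is (8/3)² = 7.11111.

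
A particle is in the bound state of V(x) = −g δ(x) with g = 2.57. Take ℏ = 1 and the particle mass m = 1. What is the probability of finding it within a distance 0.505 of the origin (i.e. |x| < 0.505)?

The normalised bound state is ψ = √κ e^{−κ|x|} with κ = mg/ℏ² = 2.570.
P(|x| < d) = ∫_{−d}^{d} κ e^{−2κ|x|} dx = 1 − e^{−2κd} = 1 − e^{−2.596} = 0.9254.

P = 0.925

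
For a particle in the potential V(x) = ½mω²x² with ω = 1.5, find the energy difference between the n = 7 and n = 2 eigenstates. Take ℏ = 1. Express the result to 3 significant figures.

E_n = ℏω(n + ½), so ΔE = (7 − 2) ℏω = 5 × 1.5 = 7.500.

ΔE = 7.50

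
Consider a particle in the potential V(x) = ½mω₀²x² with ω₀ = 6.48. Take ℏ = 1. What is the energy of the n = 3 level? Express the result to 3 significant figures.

Using E_n = (n + ½)ℏω₀: E_3 = 3.5 × 6.48 = 22.68.

E = 22.7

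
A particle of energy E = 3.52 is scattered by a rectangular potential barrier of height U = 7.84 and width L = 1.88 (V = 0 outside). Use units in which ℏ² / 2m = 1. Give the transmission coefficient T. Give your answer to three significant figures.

T = 0.00160

E < U: inside the barrier ψ ∝ e^{±κx} with κ = √(2m(U − E))/ℏ = 2.078.
κL = 3.908, sinh(κL) = 24.88.
Matching ψ, ψ′ at both faces gives T = [1 + U² sinh²(κL) / (4E(U − E))]⁻¹ = 1/626.4 = 0.00160.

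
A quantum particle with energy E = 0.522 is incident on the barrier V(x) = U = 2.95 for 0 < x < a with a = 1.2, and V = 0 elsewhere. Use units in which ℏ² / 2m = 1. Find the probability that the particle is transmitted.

T = 0.0549

E < U: inside the barrier ψ ∝ e^{±κx} with κ = √(2m(U − E))/ℏ = 1.558.
κa = 1.870, sinh(κa) = 3.167.
The exact tunnelling result is T⁻¹ = 1 + U² sinh²(κa) / [4E(U − E)] = 18.21, so T = 0.0549.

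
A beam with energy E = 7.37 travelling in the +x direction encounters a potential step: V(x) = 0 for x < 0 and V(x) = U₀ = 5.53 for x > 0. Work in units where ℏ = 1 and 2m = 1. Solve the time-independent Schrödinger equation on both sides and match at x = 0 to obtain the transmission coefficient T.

T = 0.889

On each side the TISE gives plane waves with k = √(2m(E − V))/ℏ: k₁ = √(2·½·7.37) = 2.715, k₂ = √(2·½·1.84) = 1.356.
Matching ψ and ψ′ at x = 0 gives r = (k₁ − k₂)/(k₁ + k₂), so R = r² = 0.1113 and T = 1 − R = 0.8887.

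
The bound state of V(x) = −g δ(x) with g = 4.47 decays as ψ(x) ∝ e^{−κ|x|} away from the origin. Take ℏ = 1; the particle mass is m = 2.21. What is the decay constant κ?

κ = 9.88

Integrate −(ℏ²/2m)ψ'' − gδ(x)ψ = Eψ from −ε to +ε: the ψ'' term gives ψ'(0⁺) − ψ'(0⁻) and the δ term gives −(2mg/ℏ²)ψ(0).
With ψ ∝ e^{−κ|x|} this yields −2κ = −2mg/ℏ², so κ = mg/ℏ² = 9.879.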